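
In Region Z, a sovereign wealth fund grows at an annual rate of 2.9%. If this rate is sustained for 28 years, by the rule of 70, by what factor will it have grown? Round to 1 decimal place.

Doubles every ≈ 24.14 years (70/2.9).
28 years is 1.16 doublings; 2^1.16 ≈ 2.2×.

roughly 2.2 times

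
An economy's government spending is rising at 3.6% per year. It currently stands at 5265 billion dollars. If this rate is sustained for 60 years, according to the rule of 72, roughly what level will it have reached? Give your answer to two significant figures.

42000 billion dollars

Doubling time ≈ 72/3.6 = 20.00 years.
60 years is 60/20.00 ≈ 3.00 doublings, a factor of 2^3.00 ≈ 8.00.
5265 × 8.00 ≈ 42000 billion dollars.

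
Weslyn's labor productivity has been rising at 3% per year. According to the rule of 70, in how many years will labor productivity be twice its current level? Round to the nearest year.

about 23 years

Doubling time ≈ 70 / 3 = 23.33 years.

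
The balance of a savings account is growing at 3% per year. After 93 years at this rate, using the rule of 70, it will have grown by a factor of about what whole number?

At 3% one doubling takes ≈ 23.33 years; 93 years is 4 of them, so ×16.

around 16 times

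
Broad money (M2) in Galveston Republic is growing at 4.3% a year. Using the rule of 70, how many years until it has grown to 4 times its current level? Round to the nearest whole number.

At 4.3% it doubles every 70/4.3 ≈ 16.28 years.
Getting to 4× needs 2 doublings: 2 × 16.28 ≈ 33 years.

≈ 33 years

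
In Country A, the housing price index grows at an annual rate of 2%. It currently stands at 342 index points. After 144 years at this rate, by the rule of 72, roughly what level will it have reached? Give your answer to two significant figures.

≈ 5500 index points

It doubles every 72/2 ≈ 36.00 years, so 144 years is 4.00 doublings.
2^4.00 ≈ 16.00; 342 × 16.00 ≈ 5500 index points.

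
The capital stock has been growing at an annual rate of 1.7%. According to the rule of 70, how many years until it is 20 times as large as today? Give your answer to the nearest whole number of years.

≈ 178 years

One doubling takes 70/1.7 = 41.18 years.
20× is log₂ 20 ≈ 4.32 doublings, so ≈ 4.32 × 41.18 = 178 years.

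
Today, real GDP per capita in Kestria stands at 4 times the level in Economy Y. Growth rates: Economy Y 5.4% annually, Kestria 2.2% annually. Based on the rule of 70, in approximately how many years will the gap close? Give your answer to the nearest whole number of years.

44 years

Economy Y gains on Kestria at 5.4% − 2.2% = 3.2 points a year.
At that relative rate the gap halves every 70/3.2 ≈ 21.88 years.
A 4 times gap closes after 2 halvings: 2 × 21.88 ≈ 44 years.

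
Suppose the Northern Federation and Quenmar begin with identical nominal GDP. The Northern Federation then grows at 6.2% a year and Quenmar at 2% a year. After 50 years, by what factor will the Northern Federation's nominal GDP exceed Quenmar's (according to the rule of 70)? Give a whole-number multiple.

approximately 8 times

the Northern Federation pulls ahead at 4.2 pp per year, so the ratio doubles every 70/4.2 ≈ 16.67 years.
In 50 years that's 3.00 doublings: 2^3.00 ≈ 8.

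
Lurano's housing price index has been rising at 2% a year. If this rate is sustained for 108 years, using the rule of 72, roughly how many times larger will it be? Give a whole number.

72/2 ≈ 36.00 years per doubling.
108 years fits 3 doublings: 2^3 = 8.

around 8 times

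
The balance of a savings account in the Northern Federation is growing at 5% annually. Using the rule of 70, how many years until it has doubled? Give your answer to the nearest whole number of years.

about 14 years

70/5 ≈ 14.00, so it doubles roughly every 14 years.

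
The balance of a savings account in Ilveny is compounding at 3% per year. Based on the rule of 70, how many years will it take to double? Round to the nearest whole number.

about 23 years

70/3 ≈ 23.33, so it doubles roughly every 23 years.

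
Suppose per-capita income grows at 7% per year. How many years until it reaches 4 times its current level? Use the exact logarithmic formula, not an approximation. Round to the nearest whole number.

20 years

t = ln(4) / ln(1 + 0.07) = 1.3863 / 0.067659 ≈ 20.49.
≈ 20 years.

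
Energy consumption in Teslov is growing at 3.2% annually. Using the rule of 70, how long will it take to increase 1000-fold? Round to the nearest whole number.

around 218 years

One doubling takes 70/3.2 = 21.88 years.
Reaching 1000× takes log₂(1000) ≈ 9.97 doublings.
9.97 × 21.88 ≈ 218 years.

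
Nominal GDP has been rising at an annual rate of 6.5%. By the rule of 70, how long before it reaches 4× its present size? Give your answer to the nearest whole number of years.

22 years

One doubling takes 70/6.5 = 10.77 years.
4 = 2^2, so 2 doublings → 22 years.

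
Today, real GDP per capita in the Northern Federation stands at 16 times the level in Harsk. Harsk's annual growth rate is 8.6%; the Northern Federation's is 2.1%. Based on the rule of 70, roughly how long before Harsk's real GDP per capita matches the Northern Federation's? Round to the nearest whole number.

The growth-rate gap is 8.6% − 2.1% = 6.5 percentage points.
So the ratio between them halves every 70/6.5 ≈ 10.77 years.
A 16 times gap closes after 4 halvings: 4 × 10.77 ≈ 43 years.

around 43 years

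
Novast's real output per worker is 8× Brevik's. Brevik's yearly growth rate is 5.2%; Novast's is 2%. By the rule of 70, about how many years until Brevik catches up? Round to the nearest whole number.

about 66 years

What matters is the difference: 3.2 pp.
Rule of 70 on the gap: the ratio halves every 70/3.2 ≈ 21.88 years.
An 8× gap closes after 3 halvings: 3 × 21.88 ≈ 66 years.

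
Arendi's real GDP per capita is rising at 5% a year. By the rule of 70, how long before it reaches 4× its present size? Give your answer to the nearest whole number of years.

≈ 28 years

At 5% it doubles every 70/5 ≈ 14.00 years.
Getting to 4× needs 2 doublings: 2 × 14.00 ≈ 28 years.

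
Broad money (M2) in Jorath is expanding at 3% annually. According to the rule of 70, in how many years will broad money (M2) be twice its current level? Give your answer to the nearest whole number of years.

Doubling time ≈ 70 / 3 = 23.33 years.

roughly 23 years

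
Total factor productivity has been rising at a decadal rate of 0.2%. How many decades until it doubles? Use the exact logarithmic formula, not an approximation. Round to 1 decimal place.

346.9 decades

t = ln(2) / ln(1 + 0.002) = 0.6931 / 0.001998 ≈ 346.90.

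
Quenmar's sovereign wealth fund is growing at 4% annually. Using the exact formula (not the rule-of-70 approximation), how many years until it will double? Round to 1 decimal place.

17.7 years

t = ln(2) / ln(1 + 0.04) = 0.6931 / 0.039221 ≈ 17.67.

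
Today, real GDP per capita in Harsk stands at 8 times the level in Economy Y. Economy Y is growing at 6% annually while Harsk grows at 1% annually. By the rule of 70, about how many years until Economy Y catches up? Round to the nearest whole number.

The growth-rate gap is 6% − 1% = 5 percentage points.
So the ratio between them halves every 70/5 ≈ 14.00 years.
An 8 times gap closes after 3 halvings: 3 × 14.00 ≈ 42 years.

≈ 42 years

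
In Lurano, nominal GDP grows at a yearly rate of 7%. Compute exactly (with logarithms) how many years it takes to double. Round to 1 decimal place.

t = ln(2) / ln(1 + 0.07) = 0.6931 / 0.067659 ≈ 10.24.

10.2 years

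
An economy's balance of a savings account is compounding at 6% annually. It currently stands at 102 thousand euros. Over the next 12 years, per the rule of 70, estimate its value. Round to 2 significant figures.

roughly 210 thousand euros

Doubling time ≈ 70/6 = 11.67 years.
12 years is 12/11.67 ≈ 1.03 doublings, a factor of 2^1.03 ≈ 2.04.
102 × 2.04 ≈ 210 thousand euros.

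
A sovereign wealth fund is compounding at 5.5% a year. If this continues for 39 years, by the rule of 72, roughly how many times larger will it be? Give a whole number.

around 8 times

At 5.5% one doubling takes ≈ 13.09 years; 39 years is 3 of them, so ×8.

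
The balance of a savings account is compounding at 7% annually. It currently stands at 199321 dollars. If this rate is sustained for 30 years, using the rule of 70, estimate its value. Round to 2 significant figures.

Doubling time ≈ 70/7 = 10.00 years.
30 years is 30/10.00 ≈ 3.00 doublings, a factor of 2^3.00 ≈ 8.00.
199321 × 8.00 ≈ 1600000 dollars.

around 1600000 dollars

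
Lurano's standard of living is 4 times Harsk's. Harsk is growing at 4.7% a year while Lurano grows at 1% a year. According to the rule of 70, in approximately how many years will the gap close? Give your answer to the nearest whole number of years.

What matters is the difference: 3.7 pp.
Rule of 70 on the gap: the ratio halves every 70/3.7 ≈ 18.92 years.
A 4 times gap closes after 2 halvings: 2 × 18.92 ≈ 38 years.

approximately 38 years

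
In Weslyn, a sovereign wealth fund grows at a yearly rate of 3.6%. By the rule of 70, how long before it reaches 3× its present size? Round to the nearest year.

roughly 31 years

At 3.6% it doubles every 70/3.6 ≈ 19.44 years.
3× is log₂ 3 ≈ 1.58 doublings, so ≈ 1.58 × 19.44 = 31 years.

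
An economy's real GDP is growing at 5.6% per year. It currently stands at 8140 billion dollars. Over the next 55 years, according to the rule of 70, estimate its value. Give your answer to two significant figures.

Doubling time ≈ 70/5.6 = 12.50 years.
55 years is 55/12.50 ≈ 4.40 doublings, a factor of 2^4.40 ≈ 21.11.
8140 × 21.11 ≈ 170000 billion dollars.

around 170000 billion dollars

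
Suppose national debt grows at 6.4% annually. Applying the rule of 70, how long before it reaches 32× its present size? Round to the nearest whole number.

Doubling time ≈ 70/6.4 = 10.94 years.
32 = 2^5, so 5 doublings → 55 years.

about 55 years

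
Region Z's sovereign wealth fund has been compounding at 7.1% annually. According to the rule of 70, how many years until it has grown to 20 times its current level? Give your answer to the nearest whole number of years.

At 7.1% it doubles every 70/7.1 ≈ 9.86 years.
20× is log₂ 20 ≈ 4.32 doublings, so ≈ 4.32 × 9.86 = 43 years.

≈ 43 years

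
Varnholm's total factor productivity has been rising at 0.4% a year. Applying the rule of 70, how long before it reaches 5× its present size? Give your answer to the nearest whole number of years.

At 0.4% it doubles every 70/0.4 ≈ 175.00 years.
Reaching 5× takes log₂(5) ≈ 2.32 doublings.
2.32 × 175.00 ≈ 406 years.

≈ 406 years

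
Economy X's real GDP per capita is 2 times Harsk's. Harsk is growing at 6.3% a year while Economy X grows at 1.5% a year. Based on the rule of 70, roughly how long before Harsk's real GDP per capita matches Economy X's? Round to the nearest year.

≈ 15 years

What matters is the difference: 4.8 pp.
Rule of 70 on the gap: the ratio halves every 70/4.8 ≈ 14.58 years.
A 2 times gap closes after 1 halving: 1 × 14.58 ≈ 15 years.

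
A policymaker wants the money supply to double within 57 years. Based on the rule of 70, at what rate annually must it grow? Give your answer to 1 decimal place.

approximately 1.2% annually

70 / 57 ≈ 1.23, so about 1.2% annually.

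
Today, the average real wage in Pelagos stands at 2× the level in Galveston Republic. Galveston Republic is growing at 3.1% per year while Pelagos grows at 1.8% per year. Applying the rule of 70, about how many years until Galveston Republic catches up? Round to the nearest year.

The growth-rate gap is 3.1% − 1.8% = 1.3 percentage points.
So the ratio between them halves every 70/1.3 ≈ 53.85 years.
A 2× gap closes after 1 halving: 1 × 53.85 ≈ 54 years.

54 years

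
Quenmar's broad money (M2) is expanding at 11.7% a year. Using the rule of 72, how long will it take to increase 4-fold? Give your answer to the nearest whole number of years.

Doubling time ≈ 72/11.7 = 6.15 years.
4 = 2^2, so 2 doublings → 12 years.

approximately 12 years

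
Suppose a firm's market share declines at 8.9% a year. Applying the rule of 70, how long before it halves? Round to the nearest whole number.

roughly 8 years

Falling at 8.9%, it halves about every 70/8.9 = 7.87 years.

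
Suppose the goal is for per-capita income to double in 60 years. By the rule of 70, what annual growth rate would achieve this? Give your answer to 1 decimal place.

approximately 1.2%

70 / 60 ≈ 1.17, so about 1.2% annually.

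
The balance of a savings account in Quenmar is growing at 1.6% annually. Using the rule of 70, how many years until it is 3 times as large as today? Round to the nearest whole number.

At 1.6% it doubles every 70/1.6 ≈ 43.75 years.
Reaching 3× takes log₂(3) ≈ 1.58 doublings.
1.58 × 43.75 ≈ 69 years.

around 69 years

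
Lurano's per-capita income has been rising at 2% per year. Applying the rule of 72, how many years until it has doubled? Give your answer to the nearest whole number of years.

36 years

At 2%, doubling takes about 72/2 = 36.00 years.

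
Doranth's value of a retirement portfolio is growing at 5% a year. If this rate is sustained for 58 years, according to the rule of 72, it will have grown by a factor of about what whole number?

At 5% one doubling takes ≈ 14.40 years; 58 years is 4 of them, so ×16.

16 times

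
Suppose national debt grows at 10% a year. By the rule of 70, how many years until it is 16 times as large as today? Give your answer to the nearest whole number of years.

around 28 years

Doubling time ≈ 70/10 = 7.00 years.
16× is 4 doublings, so 4 × 7.00 ≈ 28 years.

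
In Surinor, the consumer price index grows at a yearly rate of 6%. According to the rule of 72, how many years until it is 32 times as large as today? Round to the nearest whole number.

60 years

One doubling takes 72/6 = 12.00 years.
32× is 5 doublings, so 5 × 12.00 ≈ 60 years.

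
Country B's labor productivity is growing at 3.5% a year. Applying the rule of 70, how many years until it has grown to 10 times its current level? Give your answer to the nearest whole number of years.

approximately 66 years

One doubling takes 70/3.5 = 20.00 years.
10× is log₂ 10 ≈ 3.32 doublings, so ≈ 3.32 × 20.00 = 66 years.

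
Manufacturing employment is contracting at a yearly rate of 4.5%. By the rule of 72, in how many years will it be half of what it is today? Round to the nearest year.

The rule works in reverse for decay: 72/4.5 ≈ 16.00 years to halve.

≈ 16 years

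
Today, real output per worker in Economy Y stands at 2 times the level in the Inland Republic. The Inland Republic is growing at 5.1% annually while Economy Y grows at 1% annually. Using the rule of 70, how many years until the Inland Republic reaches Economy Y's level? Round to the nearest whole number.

≈ 17 years

What matters is the difference: 4.1 pp.
Rule of 70 on the gap: the ratio halves every 70/4.1 ≈ 17.07 years.
A 2 times gap closes after 1 halving: 1 × 17.07 ≈ 17 years.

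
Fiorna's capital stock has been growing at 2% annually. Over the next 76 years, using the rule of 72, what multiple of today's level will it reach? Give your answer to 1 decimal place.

roughly 4.3 times

Doubling time ≈ 72/2 = 36.00 years.
76 years / 36.00 ≈ 2.11 doublings → factor 2^2.11 ≈ 4.3.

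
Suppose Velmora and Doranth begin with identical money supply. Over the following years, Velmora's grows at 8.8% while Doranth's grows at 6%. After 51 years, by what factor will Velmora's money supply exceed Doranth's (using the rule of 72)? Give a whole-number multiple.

Rate gap = 8.8% − 6% = 2.8 points.
The ratio doubles every 72/2.8 ≈ 25.71 years.
51/25.71 ≈ 1.98 doublings → ratio ≈ 2^1.98 ≈ 4.

roughly 4 times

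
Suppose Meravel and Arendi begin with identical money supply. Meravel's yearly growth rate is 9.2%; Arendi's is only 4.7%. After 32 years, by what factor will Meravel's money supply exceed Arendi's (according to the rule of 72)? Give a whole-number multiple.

Meravel pulls ahead at 4.5 pp per year, so the ratio doubles every 72/4.5 ≈ 16.00 years.
In 32 years that's 2.00 doublings: 2^2.00 ≈ 4.

4 times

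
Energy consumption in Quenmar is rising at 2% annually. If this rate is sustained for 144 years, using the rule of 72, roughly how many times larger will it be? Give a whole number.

approximately 16 times

At 2% one doubling takes ≈ 36.00 years; 144 years is 4 of them, so ×16.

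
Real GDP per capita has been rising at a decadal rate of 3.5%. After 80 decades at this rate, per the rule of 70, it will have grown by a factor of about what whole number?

70/3.5 ≈ 20.00 decades per doubling.
80 decades fits 4 doublings: 2^4 = 16.

around 16 times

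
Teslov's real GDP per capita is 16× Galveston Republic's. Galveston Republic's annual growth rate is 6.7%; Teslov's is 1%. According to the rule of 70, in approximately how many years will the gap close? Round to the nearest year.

roughly 49 years

What matters is the difference: 5.7 pp.
Rule of 70 on the gap: the ratio halves every 70/5.7 ≈ 12.28 years.
A 16× gap closes after 4 halvings: 4 × 12.28 ≈ 49 years.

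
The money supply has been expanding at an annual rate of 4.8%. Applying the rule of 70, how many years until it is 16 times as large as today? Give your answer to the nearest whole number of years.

≈ 58 years

One doubling takes 70/4.8 = 14.58 years.
16× is 4 doublings, so 4 × 14.58 ≈ 58 years.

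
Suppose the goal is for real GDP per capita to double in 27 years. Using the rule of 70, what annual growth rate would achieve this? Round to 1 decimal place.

70 / 27 ≈ 2.59, so about 2.6% a year.

about 2.6%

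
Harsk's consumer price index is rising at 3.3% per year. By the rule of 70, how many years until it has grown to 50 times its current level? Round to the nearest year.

120 years

One doubling takes 70/3.3 = 21.21 years.
50× is log₂ 50 ≈ 5.64 doublings, so ≈ 5.64 × 21.21 = 120 years.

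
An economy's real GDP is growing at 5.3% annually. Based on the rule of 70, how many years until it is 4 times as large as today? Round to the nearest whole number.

Doubling time ≈ 70/5.3 = 13.21 years.
4× is 2 doublings, so 2 × 13.21 ≈ 26 years.

approximately 26 years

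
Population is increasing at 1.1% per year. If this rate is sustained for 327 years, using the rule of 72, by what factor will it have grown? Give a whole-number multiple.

roughly 32 times

72/1.1 ≈ 65.45 years per doubling.
327 years fits 5 doublings: 2^5 = 32.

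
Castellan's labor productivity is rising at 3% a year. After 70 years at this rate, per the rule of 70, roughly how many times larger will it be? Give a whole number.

Doubling time ≈ 70/3 = 23.33 years.
70/23.33 ≈ 3 doublings, so about 2^3 = 8×.

≈ 8 times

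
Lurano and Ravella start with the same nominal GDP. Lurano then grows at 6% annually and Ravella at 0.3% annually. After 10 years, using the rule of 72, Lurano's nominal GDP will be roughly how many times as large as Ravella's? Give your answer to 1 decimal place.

roughly 1.7 times

Lurano pulls ahead at 5.7 pp per year, so the ratio doubles every 72/5.7 ≈ 12.63 years.
In 10 years that's 0.79 doublings: 2^0.79 ≈ 1.7.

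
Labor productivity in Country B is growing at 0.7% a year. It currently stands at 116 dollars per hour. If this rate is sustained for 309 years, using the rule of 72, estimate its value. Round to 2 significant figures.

around 930 dollars per hour

It doubles every 72/0.7 ≈ 102.86 years, so 309 years is 3.00 doublings.
2^3.00 ≈ 8.00; 116 × 8.00 ≈ 930 dollars per hour.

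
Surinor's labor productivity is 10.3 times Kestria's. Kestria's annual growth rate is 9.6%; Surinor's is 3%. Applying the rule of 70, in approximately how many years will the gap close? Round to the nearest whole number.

roughly 36 years

The growth-rate gap is 9.6% − 3% = 6.6 percentage points.
So the ratio between them halves every 70/6.6 ≈ 10.61 years.
A 10.3 times gap takes log₂(10.3) ≈ 3.36 halvings to close: 3.36 × 10.61 ≈ 36 years.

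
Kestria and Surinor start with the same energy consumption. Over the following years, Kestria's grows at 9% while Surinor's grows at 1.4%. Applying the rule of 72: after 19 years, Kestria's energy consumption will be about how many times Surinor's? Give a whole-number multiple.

Only the 7.6-point difference matters.
72/7.6 ≈ 9.47 years per doubling of the ratio; 19 years gives 2.01 doublings, so ≈ 4×.

≈ 4 times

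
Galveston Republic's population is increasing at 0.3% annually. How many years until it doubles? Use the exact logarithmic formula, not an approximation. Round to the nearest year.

231 years

t = ln(2) / ln(1 + 0.003) = 0.6931 / 0.002996 ≈ 231.34.
≈ 231 years.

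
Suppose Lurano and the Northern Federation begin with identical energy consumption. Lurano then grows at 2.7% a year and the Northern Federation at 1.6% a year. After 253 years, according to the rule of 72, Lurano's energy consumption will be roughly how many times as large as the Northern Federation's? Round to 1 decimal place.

around 14.6 times

Rate gap = 2.7% − 1.6% = 1.1 points.
The ratio doubles every 72/1.1 ≈ 65.45 years.
253/65.45 ≈ 3.87 doublings → ratio ≈ 2^3.87 ≈ 14.6.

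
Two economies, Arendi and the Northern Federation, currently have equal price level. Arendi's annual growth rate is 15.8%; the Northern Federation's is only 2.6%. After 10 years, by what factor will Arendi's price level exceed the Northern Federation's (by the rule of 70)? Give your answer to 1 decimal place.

approximately 3.7 times

Arendi pulls ahead at 13.2 pp per year, so the ratio doubles every 70/13.2 ≈ 5.30 years.
In 10 years that's 1.89 doublings: 2^1.89 ≈ 3.7.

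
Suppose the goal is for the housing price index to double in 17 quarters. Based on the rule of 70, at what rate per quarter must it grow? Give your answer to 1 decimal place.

around 4.1% per quarter

70 / 17 ≈ 4.12, so about 4.1% per quarter.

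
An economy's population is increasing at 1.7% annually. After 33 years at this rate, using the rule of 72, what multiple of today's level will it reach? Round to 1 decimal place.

Doubling time ≈ 72/1.7 = 42.35 years.
33 years / 42.35 ≈ 0.78 doublings → factor 2^0.78 ≈ 1.7.

approximately 1.7 times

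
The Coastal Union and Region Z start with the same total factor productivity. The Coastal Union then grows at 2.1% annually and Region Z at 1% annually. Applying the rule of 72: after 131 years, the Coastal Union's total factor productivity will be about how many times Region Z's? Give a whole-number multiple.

Rate gap = 2.1% − 1% = 1.1 points.
The ratio doubles every 72/1.1 ≈ 65.45 years.
131/65.45 ≈ 2.00 doublings → ratio ≈ 2^2.00 ≈ 4.

roughly 4 times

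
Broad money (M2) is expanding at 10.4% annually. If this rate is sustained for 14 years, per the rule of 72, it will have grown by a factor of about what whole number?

At 10.4% one doubling takes ≈ 6.92 years; 14 years is 2 of them, so ×4.

4 times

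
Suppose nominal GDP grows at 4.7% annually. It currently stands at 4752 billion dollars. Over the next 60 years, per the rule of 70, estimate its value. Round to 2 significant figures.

Doubling time ≈ 70/4.7 = 14.89 years.
60 years is 60/14.89 ≈ 4.03 doublings, a factor of 2^4.03 ≈ 16.34.
4752 × 16.34 ≈ 78000 billion dollars.

about 78000 billion dollars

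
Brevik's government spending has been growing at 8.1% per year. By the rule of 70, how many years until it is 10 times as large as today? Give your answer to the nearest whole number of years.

At 8.1% it doubles every 70/8.1 ≈ 8.64 years.
10× is log₂ 10 ≈ 3.32 doublings, so ≈ 3.32 × 8.64 = 29 years.

around 29 years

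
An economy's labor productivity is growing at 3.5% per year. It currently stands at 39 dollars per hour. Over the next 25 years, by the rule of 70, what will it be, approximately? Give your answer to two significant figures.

around 93 dollars per hour

Doubling time ≈ 70/3.5 = 20.00 years.
25 years is 25/20.00 ≈ 1.25 doublings, a factor of 2^1.25 ≈ 2.38.
39 × 2.38 ≈ 93 dollars per hour.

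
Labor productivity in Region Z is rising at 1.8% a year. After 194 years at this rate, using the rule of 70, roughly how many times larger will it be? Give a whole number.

≈ 32 times

70/1.8 ≈ 38.89 years per doubling.
194 years fits 5 doublings: 2^5 = 32.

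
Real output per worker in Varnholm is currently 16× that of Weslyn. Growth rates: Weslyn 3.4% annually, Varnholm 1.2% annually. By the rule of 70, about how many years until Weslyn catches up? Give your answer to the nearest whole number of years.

What matters is the difference: 2.2 pp.
Rule of 70 on the gap: the ratio halves every 70/2.2 ≈ 31.82 years.
A 16× gap closes after 4 halvings: 4 × 31.82 ≈ 127 years.

roughly 127 years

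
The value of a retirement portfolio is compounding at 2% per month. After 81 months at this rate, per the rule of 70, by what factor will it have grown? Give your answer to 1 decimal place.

Doubling time ≈ 70/2 = 35.00 months.
81 months / 35.00 ≈ 2.31 doublings → factor 2^2.31 ≈ 5.0.

5.0 times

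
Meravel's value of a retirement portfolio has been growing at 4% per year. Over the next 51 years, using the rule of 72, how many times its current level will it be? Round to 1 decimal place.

around 7.1 times

Doubling time ≈ 72/4 = 18.00 years.
51 years / 18.00 ≈ 2.83 doublings → factor 2^2.83 ≈ 7.1.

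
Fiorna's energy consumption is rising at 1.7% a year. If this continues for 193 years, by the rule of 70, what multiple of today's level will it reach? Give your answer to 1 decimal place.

Doubles every ≈ 41.18 years (70/1.7).
193 years is 4.69 doublings; 2^4.69 ≈ 25.8×.

around 25.8 times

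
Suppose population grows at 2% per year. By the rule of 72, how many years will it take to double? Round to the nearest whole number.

72/2 ≈ 36.00, so it doubles roughly every 36 years.

about 36 years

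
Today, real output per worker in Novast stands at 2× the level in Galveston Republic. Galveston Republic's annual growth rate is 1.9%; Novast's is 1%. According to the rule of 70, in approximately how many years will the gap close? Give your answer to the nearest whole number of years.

What matters is the difference: 0.9 pp.
Rule of 70 on the gap: the ratio halves every 70/0.9 ≈ 77.78 years.
A 2× gap closes after 1 halving: 1 × 77.78 ≈ 78 years.

approximately 78 years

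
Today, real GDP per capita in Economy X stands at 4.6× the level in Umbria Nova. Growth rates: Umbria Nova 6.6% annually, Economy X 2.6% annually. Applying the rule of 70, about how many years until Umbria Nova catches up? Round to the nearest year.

39 years

What matters is the difference: 4 pp.
Rule of 70 on the gap: the ratio halves every 70/4 ≈ 17.50 years.
A 4.6× gap takes log₂(4.6) ≈ 2.20 halvings to close: 2.20 × 17.50 ≈ 39 years.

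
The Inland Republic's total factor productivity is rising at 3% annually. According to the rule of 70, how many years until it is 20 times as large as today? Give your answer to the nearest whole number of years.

101 years

At 3% it doubles every 70/3 ≈ 23.33 years.
20× is log₂ 20 ≈ 4.32 doublings, so ≈ 4.32 × 23.33 = 101 years.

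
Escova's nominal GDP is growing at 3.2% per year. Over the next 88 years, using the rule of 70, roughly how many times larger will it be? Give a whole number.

around 16 times

70/3.2 ≈ 21.88 years per doubling.
88 years fits 4 doublings: 2^4 = 16.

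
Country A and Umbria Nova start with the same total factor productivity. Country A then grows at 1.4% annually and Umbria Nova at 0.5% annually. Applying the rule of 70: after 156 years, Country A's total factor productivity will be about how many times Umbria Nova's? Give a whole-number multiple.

roughly 4 times

Rate gap = 1.4% − 0.5% = 0.9 points.
The ratio doubles every 70/0.9 ≈ 77.78 years.
156/77.78 ≈ 2.01 doublings → ratio ≈ 2^2.01 ≈ 4.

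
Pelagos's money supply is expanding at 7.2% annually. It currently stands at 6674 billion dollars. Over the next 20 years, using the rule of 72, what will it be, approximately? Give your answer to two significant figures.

approximately 27000 billion dollars

Doubling time ≈ 72/7.2 = 10.00 years.
20 years is 20/10.00 ≈ 2.00 doublings, a factor of 2^2.00 ≈ 4.00.
6674 × 4.00 ≈ 27000 billion dollars.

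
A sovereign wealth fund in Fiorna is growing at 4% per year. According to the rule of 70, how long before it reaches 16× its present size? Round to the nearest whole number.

around 70 years

One doubling takes 70/4 = 17.50 years.
Getting to 16× needs 4 doublings: 4 × 17.50 ≈ 70 years.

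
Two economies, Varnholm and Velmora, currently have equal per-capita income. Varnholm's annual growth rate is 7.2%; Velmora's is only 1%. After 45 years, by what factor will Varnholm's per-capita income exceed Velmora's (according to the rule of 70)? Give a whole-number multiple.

approximately 16 times

Rate gap = 7.2% − 1% = 6.2 points.
The ratio doubles every 70/6.2 ≈ 11.29 years.
45/11.29 ≈ 3.99 doublings → ratio ≈ 2^3.99 ≈ 16.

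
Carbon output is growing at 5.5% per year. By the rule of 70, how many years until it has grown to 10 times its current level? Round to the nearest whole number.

At 5.5% it doubles every 70/5.5 ≈ 12.73 years.
Reaching 10× takes log₂(10) ≈ 3.32 doublings.
3.32 × 12.73 ≈ 42 years.

≈ 42 years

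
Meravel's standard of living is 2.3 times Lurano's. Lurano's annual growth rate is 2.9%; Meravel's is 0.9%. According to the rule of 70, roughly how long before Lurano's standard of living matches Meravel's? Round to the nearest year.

Lurano gains on Meravel at 2.9% − 0.9% = 2 points a year.
At that relative rate the gap halves every 70/2 ≈ 35.00 years.
A 2.3 times gap takes log₂(2.3) ≈ 1.20 halvings to close: 1.20 × 35.00 ≈ 42 years.

approximately 42 years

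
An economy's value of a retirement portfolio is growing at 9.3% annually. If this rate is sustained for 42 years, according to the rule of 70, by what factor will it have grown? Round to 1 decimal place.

around 47.8 times

Doubles every ≈ 7.53 years (70/9.3).
42 years is 5.58 doublings; 2^5.58 ≈ 47.8×.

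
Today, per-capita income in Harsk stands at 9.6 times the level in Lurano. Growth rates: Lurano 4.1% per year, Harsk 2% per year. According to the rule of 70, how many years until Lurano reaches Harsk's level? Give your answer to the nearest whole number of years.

roughly 109 years

What matters is the difference: 2.1 pp.
Rule of 70 on the gap: the ratio halves every 70/2.1 ≈ 33.33 years.
A 9.6 times gap takes log₂(9.6) ≈ 3.26 halvings to close: 3.26 × 33.33 ≈ 109 years.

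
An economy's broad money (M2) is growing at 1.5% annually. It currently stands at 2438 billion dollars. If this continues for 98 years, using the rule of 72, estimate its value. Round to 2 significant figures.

It doubles every 72/1.5 ≈ 48.00 years, so 98 years is 2.04 doublings.
2^2.04 ≈ 4.11; 2438 × 4.11 ≈ 10000 billion dollars.

≈ 10000 billion dollars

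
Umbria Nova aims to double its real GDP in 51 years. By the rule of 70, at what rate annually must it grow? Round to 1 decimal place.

70 / 51 ≈ 1.37, so about 1.4% annually.

≈ 1.4% annually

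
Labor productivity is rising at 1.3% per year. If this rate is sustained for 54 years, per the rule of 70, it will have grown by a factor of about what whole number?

roughly 2 times

Doubling time ≈ 70/1.3 = 53.85 years.
54/53.85 ≈ 1 doubling, so about 2^1 = 2×.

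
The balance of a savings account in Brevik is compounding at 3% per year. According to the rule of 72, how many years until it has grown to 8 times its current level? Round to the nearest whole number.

around 72 years

At 3% it doubles every 72/3 ≈ 24.00 years.
Getting to 8× needs 3 doublings: 3 × 24.00 ≈ 72 years.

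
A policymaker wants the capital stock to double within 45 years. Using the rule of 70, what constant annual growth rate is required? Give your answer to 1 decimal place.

≈ 1.6%

70 / 45 ≈ 1.56, so about 1.6% a year.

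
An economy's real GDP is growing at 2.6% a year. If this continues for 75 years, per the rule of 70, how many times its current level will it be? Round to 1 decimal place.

6.9 times

Doubling time ≈ 70/2.6 = 26.92 years.
75 years / 26.92 ≈ 2.79 doublings → factor 2^2.79 ≈ 6.9.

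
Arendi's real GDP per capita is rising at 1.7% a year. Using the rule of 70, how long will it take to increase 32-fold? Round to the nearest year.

206 years

One doubling takes 70/1.7 = 41.18 years.
32 = 2^5, so 5 doublings → 206 years.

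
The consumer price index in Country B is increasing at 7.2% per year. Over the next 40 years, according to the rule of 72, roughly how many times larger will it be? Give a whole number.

Doubling time ≈ 72/7.2 = 10.00 years.
40/10.00 ≈ 4 doublings, so about 2^4 = 16×.

approximately 16 times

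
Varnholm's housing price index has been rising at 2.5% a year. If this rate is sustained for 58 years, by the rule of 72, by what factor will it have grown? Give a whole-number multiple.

4 times

Doubling time ≈ 72/2.5 = 28.80 years.
58/28.80 ≈ 2 doublings, so about 2^2 = 4×.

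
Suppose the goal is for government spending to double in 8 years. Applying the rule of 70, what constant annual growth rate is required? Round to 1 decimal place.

70 / 8 ≈ 8.75, so about 8.8% annually.

around 8.8%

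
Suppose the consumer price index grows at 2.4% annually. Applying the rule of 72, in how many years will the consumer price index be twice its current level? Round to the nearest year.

72/2.4 ≈ 30.00, so it doubles roughly every 30 years.

roughly 30 years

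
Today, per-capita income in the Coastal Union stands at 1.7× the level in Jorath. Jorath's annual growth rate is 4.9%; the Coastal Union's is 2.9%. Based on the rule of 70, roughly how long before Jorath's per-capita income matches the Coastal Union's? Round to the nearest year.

around 27 years

What matters is the difference: 2 pp.
Rule of 70 on the gap: the ratio halves every 70/2 ≈ 35.00 years.
A 1.7× gap takes log₂(1.7) ≈ 0.77 halvings to close: 0.77 × 35.00 ≈ 27 years.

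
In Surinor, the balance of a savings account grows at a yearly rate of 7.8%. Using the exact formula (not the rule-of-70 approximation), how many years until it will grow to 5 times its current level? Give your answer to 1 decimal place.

t = ln(5) / ln(1 + 0.078) = 1.6094 / 0.075107 ≈ 21.43.

21.4 years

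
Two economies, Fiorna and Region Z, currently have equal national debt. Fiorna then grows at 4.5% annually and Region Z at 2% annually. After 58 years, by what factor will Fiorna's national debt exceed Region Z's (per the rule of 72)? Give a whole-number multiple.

Only the 2.5-point difference matters.
72/2.5 ≈ 28.80 years per doubling of the ratio; 58 years gives 2.01 doublings, so ≈ 4×.

about 4 times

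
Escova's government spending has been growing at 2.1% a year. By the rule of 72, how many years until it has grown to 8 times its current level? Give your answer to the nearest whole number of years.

Doubling time ≈ 72/2.1 = 34.29 years.
Getting to 8× needs 3 doublings: 3 × 34.29 ≈ 103 years.

roughly 103 years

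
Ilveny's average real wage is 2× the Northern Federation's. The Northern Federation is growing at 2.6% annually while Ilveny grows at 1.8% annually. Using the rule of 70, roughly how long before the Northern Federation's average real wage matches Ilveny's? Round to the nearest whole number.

the Northern Federation gains on Ilveny at 2.6% − 1.8% = 0.8 points a year.
At that relative rate the gap halves every 70/0.8 ≈ 87.50 years.
A 2× gap closes after 1 halving: 1 × 87.50 ≈ 88 years.

about 88 years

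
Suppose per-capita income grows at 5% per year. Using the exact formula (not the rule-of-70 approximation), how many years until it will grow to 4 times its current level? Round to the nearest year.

t = ln(4) / ln(1 + 0.05) = 1.3863 / 0.048790 ≈ 28.41.
≈ 28 years.

28 years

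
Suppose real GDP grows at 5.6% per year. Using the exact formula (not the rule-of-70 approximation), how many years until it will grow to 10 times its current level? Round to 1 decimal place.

t = ln(10) / ln(1 + 0.056) = 2.3026 / 0.054488 ≈ 42.26.

42.3 years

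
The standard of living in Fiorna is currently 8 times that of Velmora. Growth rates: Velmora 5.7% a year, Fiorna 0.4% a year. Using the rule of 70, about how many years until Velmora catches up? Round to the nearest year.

approximately 40 years

The growth-rate gap is 5.7% − 0.4% = 5.3 percentage points.
So the ratio between them halves every 70/5.3 ≈ 13.21 years.
An 8 times gap closes after 3 halvings: 3 × 13.21 ≈ 40 years.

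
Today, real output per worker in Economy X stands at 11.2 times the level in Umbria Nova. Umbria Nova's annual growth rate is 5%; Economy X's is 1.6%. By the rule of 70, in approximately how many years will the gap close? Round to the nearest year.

What matters is the difference: 3.4 pp.
Rule of 70 on the gap: the ratio halves every 70/3.4 ≈ 20.59 years.
An 11.2 times gap takes log₂(11.2) ≈ 3.49 halvings to close: 3.49 × 20.59 ≈ 72 years.

72 years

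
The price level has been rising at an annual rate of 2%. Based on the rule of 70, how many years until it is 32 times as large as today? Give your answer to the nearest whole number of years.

At 2% it doubles every 70/2 ≈ 35.00 years.
Getting to 32× needs 5 doublings: 5 × 35.00 ≈ 175 years.

≈ 175 years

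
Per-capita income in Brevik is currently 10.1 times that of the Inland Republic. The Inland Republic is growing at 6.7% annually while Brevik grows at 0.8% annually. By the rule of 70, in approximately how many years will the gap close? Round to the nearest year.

the Inland Republic gains on Brevik at 6.7% − 0.8% = 5.9 points a year.
At that relative rate the gap halves every 70/5.9 ≈ 11.86 years.
A 10.1 times gap takes log₂(10.1) ≈ 3.34 halvings to close: 3.34 × 11.86 ≈ 40 years.

roughly 40 years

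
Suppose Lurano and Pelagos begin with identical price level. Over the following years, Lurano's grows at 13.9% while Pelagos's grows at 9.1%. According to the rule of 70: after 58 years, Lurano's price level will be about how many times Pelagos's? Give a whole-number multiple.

Rate gap = 13.9% − 9.1% = 4.8 points.
The ratio doubles every 70/4.8 ≈ 14.58 years.
58/14.58 ≈ 3.98 doublings → ratio ≈ 2^3.98 ≈ 16.

16 times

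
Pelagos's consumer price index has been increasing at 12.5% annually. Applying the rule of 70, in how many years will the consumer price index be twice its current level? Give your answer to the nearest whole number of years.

≈ 6 years

70/12.5 ≈ 5.60, so it doubles roughly every 6 years.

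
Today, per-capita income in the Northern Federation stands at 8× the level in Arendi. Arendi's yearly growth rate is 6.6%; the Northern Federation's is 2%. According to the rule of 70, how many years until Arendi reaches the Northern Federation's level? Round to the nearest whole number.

Arendi gains on the Northern Federation at 6.6% − 2% = 4.6 points a year.
At that relative rate the gap halves every 70/4.6 ≈ 15.22 years.
An 8× gap closes after 3 halvings: 3 × 15.22 ≈ 46 years.

about 46 years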